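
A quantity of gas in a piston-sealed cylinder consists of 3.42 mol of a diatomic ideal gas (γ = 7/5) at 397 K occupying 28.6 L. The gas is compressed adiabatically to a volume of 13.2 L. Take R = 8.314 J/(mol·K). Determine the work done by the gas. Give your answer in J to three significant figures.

Adiabatic: TV^(γ−1) = const with γ = 7/5.
T₂ = T₁ (V₁/V₂)^(γ−1) = 397 × (28.6/13.2)^0.4 = 397 × 1.362 = 540.9 K.
W_by = nCᵥ(T₁ − T₂) = (3.42)(20.79)(397 − 540.9) = -10228 J.

W ≈ -10200 J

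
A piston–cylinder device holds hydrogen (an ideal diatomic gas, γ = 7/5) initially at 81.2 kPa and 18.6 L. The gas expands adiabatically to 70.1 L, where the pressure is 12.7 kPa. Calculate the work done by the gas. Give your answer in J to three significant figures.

Adiabatic: W = (P₁V₁ − P₂V₂)/(γ − 1) with γ = 7/5.
P₁V₁ = 1510 J, P₂V₂ = 890.3 J.
W = (1510 − 890.3) / 0.4 = 1550 J.

W ≈ 1550 J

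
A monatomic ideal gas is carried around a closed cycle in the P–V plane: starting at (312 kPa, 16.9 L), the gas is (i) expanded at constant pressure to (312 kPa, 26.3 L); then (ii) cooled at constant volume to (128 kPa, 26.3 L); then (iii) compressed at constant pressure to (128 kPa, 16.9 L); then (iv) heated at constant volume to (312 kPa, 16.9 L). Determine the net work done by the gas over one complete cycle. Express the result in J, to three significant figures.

Constant-volume legs do no work.
W(i) = (312)(26.3 − 16.9) = 2933 J; W(iii) = (128)(16.9 − 26.3) = -1203 J.
W_net = 2933 − 1203 = 1730 J (the clockwise enclosed area).

W_net ≈ 1730 J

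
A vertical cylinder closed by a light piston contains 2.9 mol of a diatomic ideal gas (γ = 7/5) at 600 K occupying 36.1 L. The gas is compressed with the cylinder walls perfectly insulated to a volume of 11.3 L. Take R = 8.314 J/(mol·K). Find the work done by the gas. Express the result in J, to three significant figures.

W ≈ -21400 J

Adiabatic: TV^(γ−1) = const with γ = 7/5.
T₂ = T₁ (V₁/V₂)^(γ−1) = 600 × (36.1/11.3)^0.4 = 600 × 1.591 = 954.8 K.
W_by = nCᵥ(T₁ − T₂) = (2.9)(20.79)(600 − 954.8) = -21387 J.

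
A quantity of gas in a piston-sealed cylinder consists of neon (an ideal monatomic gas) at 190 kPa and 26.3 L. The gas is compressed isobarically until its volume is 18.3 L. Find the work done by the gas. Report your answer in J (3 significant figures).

W ≈ -1520 J

Isobaric: W = P ΔV.
W = (190 kPa)(18.3 − 26.3 L) = (190)(-8) = -1520 J.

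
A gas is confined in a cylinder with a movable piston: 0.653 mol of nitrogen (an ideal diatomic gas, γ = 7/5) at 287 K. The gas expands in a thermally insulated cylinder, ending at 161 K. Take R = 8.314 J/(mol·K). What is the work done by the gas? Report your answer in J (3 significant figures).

Adiabatic ⇒ Q = 0, so W_by = −ΔU = nCᵥ(T₁ − T₂).
Cᵥ = 5R/2 = 20.79 J/(mol·K).
W = (0.653)(20.79)(287 − 161) = 1710 J.

W ≈ 1710 J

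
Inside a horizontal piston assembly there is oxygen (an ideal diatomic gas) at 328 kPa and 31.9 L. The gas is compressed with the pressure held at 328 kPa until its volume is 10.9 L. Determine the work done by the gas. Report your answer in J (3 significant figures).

Isobaric: W = P ΔV.
W = (328 kPa)(10.9 − 31.9 L) = (328)(-21) = -6888 J.

W ≈ -6890 J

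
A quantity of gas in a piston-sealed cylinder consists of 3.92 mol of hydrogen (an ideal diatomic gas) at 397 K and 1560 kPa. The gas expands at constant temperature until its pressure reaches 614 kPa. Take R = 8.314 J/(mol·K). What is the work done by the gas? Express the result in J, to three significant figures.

Isothermal process: W = nRT ln(V₂/V₁) = nRT ln(P₁/P₂).
W = (3.92)(8.314)(397) × ln(1560/614)
  = 12939 × ln(2.541) = 12939 × 0.9324
W_by_gas = 12065 J.

W ≈ 12100 J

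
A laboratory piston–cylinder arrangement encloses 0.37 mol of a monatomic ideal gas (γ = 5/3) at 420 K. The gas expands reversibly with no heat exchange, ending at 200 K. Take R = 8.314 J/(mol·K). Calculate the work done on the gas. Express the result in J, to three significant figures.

W ≈ -1020 J

Adiabatic ⇒ Q = 0, so W_by = −ΔU = nCᵥ(T₁ − T₂).
Cᵥ = 3R/2 = 12.47 J/(mol·K).
W = (0.37)(12.47)(420 − 200) = 1015 J.
Work on gas = −W_by = -1015 J.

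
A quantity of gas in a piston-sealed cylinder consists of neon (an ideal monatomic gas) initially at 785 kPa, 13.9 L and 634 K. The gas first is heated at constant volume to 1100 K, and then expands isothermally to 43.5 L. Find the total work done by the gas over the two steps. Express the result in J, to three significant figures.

Step 1 (isochoric): W = 0 (constant volume).
After step 1: P = 1362 kPa (V unchanged).
Step 2 (isothermal): W = P₁V₁ ln(V₂/V₁) = (18932) ln(43.5/13.9) = 21599 J.
W_total = 0 + 21599 = 21599 J.

W_total ≈ 21600 J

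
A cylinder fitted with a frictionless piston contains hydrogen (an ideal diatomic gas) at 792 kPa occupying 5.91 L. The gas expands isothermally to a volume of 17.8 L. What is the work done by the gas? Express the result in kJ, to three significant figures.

W ≈ 5.16 kJ

Isothermal: W = nRT ln(V₂/V₁) = P₁V₁ ln(V₂/V₁).
P₁V₁ = (792 kPa)(5.91 L) = 4681 J.
W = 4681 × ln(17.8/5.91) = 4681 × 1.103
W_by_gas = 5161 J.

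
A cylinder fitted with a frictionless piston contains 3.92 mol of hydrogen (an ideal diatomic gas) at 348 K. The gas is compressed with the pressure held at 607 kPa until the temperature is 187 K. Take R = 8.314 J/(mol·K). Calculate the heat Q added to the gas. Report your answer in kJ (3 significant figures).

Q ≈ -18.4 kJ

Isobaric: W = nRΔT = (3.92)(8.314)(-161) = -5247 J.
ΔU = nCᵥΔT with Cᵥ = 5R/2: ΔU = (3.92)(20.79)(-161) = -13118 J.
Q = ΔU + W = -13118 − 5247 = -18365 J.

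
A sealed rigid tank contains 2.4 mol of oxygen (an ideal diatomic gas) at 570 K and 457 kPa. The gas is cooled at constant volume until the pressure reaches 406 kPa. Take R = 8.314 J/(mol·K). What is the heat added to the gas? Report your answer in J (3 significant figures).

Constant volume ⇒ W = 0, so Q = ΔU = nCᵥΔT with Cᵥ = 5R/2 = 20.79 J/(mol·K).
At constant V, T₂/T₁ = P₂/P₁ ⇒ ΔT = T₁(P₂/P₁ − 1) = 570·(406/457 − 1) = -63.61 K.
ΔU = (2.4)(20.79)(-63.61) = -3173 J.

Q ≈ -3170 J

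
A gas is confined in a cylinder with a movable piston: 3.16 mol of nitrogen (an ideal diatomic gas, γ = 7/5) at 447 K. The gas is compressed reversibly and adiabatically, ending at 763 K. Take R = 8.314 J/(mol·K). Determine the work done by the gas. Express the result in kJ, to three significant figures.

Adiabatic ⇒ Q = 0, so W_by = −ΔU = nCᵥ(T₁ − T₂).
Cᵥ = 5R/2 = 20.79 J/(mol·K).
W = (3.16)(20.79)(447 − 763) = -20755 J.

W ≈ -20.8 kJ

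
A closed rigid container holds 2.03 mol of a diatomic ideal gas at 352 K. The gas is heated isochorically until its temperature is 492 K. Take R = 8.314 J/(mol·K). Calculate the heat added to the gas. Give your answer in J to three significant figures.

Q ≈ 5910 J

Constant volume ⇒ W = 0, so Q = ΔU = nCᵥΔT with Cᵥ = 5R/2 = 20.79 J/(mol·K).
ΔU = (2.03)(20.79)(492 − 352) = 5907 J.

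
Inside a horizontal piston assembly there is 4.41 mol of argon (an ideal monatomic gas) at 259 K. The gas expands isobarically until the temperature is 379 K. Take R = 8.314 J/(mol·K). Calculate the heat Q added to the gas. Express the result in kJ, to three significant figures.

Isobaric: W = nRΔT = (4.41)(8.314)(120) = 4400 J.
ΔU = nCᵥΔT with Cᵥ = 3R/2: ΔU = (4.41)(12.47)(120) = 6600 J.
Q = ΔU + W = 6600 + 4400 = 10999 J.

Q ≈ 11.0 kJ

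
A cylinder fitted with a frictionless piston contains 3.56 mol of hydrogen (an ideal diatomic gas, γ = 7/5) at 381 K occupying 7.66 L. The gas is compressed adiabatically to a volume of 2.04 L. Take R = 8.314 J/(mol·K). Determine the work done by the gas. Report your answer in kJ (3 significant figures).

Adiabatic: TV^(γ−1) = const with γ = 7/5.
T₂ = T₁ (V₁/V₂)^(γ−1) = 381 × (7.66/2.04)^0.4 = 381 × 1.698 = 646.8 K.
W_by = nCᵥ(T₁ − T₂) = (3.56)(20.79)(381 − 646.8) = -19667 J.

W ≈ -19.7 kJ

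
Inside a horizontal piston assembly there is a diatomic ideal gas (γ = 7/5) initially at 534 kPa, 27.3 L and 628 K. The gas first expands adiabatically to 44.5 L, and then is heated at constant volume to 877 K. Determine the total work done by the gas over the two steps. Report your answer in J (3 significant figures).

Step 1 (adiabatic): W = (P₁V₁ − P₂V₂)/(γ−1) = (14578 − 11990)/0.4 = 6470 J.
Step 2 (isochoric): W = 0 (constant volume).
W_total = 6470 + 0 = 6470 J.

W_total ≈ 6470 J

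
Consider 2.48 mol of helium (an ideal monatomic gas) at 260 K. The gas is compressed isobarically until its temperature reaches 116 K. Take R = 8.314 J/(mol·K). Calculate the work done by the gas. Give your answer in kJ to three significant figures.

W ≈ -2.97 kJ

Isobaric: W = P ΔV = nR ΔT.
W = (2.48)(8.314)(116 − 260) = -2969 J.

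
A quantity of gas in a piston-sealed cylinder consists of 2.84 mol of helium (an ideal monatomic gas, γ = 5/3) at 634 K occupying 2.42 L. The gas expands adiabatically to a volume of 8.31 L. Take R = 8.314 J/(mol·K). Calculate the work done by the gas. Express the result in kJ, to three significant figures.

W ≈ 12.6 kJ

Adiabatic: TV^(γ−1) = const with γ = 5/3.
T₂ = T₁ (V₁/V₂)^(γ−1) = 634 × (2.42/8.31)^0.667 = 634 × 0.4393 = 278.5 K.
W_by = nCᵥ(T₁ − T₂) = (2.84)(12.47)(634 − 278.5) = 12589 J.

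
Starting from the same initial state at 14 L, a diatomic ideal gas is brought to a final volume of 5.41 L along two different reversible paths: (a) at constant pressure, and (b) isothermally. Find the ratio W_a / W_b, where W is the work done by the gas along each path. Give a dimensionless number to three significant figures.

W_a / W_b ≈ 0.645

Path (a) isobaric: W = P₁(V₂ − V₁) → W_a/(P₁V₁) = -0.6136.
Path (b) isothermal: W = P₁V₁ ln(V₂/V₁) → W_b/(P₁V₁) = -0.9508.
W_a / W_b = -0.6136 / -0.9508 = 0.6453.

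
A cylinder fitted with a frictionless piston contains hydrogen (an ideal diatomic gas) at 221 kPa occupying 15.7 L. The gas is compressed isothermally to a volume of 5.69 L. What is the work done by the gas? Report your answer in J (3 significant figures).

W ≈ -3520 J

Isothermal: W = nRT ln(V₂/V₁) = P₁V₁ ln(V₂/V₁).
P₁V₁ = (221 kPa)(15.7 L) = 3470 J.
W = 3470 × ln(5.69/15.7) = 3470 × -1.015
W_by_gas = -3522 J.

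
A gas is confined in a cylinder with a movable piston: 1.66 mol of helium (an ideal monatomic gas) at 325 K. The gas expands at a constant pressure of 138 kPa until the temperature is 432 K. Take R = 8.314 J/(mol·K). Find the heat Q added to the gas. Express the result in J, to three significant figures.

Isobaric: W = nRΔT = (1.66)(8.314)(107) = 1477 J.
ΔU = nCᵥΔT with Cᵥ = 3R/2: ΔU = (1.66)(12.47)(107) = 2215 J.
Q = ΔU + W = 2215 + 1477 = 3692 J.

Q ≈ 3690 J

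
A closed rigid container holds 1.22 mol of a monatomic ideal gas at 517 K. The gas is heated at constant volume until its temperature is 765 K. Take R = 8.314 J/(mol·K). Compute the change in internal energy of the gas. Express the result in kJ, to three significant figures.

Constant volume ⇒ W = 0, so Q = ΔU = nCᵥΔT with Cᵥ = 3R/2 = 12.47 J/(mol·K).
ΔU = (1.22)(12.47)(765 − 517) = 3773 J.

ΔU ≈ 3.77 kJ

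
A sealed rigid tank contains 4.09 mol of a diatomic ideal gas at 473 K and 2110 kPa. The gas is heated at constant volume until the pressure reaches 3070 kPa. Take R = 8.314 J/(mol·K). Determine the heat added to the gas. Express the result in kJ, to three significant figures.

Q ≈ 18.3 kJ

Constant volume ⇒ W = 0, so Q = ΔU = nCᵥΔT with Cᵥ = 5R/2 = 20.79 J/(mol·K).
At constant V, T₂/T₁ = P₂/P₁ ⇒ ΔT = T₁(P₂/P₁ − 1) = 473·(3070/2110 − 1) = 215.2 K.
ΔU = (4.09)(20.79)(215.2) = 18295 J.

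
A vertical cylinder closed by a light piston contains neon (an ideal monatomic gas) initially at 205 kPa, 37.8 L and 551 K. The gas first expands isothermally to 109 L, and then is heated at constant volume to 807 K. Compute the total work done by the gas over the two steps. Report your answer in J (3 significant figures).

Step 1 (isothermal): W = P₁V₁ ln(V₂/V₁) = (7749) ln(109/37.8) = 8206 J.
Step 2 (isochoric): W = 0 (constant volume).
W_total = 8206 + 0 = 8206 J.

W_total ≈ 8210 J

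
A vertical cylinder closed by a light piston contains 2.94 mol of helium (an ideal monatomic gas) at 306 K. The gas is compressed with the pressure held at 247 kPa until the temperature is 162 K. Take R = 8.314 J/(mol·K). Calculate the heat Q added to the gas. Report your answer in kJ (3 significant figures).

Isobaric: W = nRΔT = (2.94)(8.314)(-144) = -3520 J.
ΔU = nCᵥΔT with Cᵥ = 3R/2: ΔU = (2.94)(12.47)(-144) = -5280 J.
Q = ΔU + W = -5280 − 3520 = -8800 J.

Q ≈ -8.80 kJ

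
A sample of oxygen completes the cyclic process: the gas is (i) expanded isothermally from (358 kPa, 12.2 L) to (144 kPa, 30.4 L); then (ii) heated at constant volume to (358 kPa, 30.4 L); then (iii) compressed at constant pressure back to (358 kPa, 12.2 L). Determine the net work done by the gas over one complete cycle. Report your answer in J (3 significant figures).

W_net ≈ -2530 J

Leg (i): W = PᵢVᵢ ln(V_f/Vᵢ) = (4368) ln(30.4/12.2) = 3988 J.
Leg (ii): W = 0.
Leg (iii): W = PΔV = (358)(12.2 − 30.4) = -6516 J.
W_net = 3988 − 6516 = -2528 J.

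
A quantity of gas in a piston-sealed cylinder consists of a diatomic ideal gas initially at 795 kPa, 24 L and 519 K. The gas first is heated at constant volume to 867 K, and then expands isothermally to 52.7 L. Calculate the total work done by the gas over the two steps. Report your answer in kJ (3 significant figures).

Step 1 (isochoric): W = 0 (constant volume).
After step 1: P = 1328 kPa (V unchanged).
Step 2 (isothermal): W = P₁V₁ ln(V₂/V₁) = (31874) ln(52.7/24) = 25070 J.
W_total = 0 + 25070 = 25070 J.

W_total ≈ 25.1 kJ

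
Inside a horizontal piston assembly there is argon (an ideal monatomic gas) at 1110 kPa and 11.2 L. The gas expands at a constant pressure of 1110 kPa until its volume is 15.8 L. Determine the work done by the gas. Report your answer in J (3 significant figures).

Isobaric: W = P ΔV.
W = (1110 kPa)(15.8 − 11.2 L) = (1110)(4.6) = 5106 J.

W ≈ 5110 J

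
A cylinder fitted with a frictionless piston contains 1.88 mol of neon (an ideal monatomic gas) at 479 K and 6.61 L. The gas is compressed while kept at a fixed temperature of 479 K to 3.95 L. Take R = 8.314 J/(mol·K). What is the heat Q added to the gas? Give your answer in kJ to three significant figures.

Isothermal ⇒ ΔU = 0, so Q = W = nRT ln(V₂/V₁).
Q = (1.88)(8.314)(479) ln(3.95/6.61) = 7487 × -0.5149 = -3855 J.

Q ≈ -3.85 kJ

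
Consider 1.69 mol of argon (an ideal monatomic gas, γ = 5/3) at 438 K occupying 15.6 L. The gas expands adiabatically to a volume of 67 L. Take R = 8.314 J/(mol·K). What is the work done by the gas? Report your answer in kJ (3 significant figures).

W ≈ 5.74 kJ

Adiabatic: TV^(γ−1) = const with γ = 5/3.
T₂ = T₁ (V₁/V₂)^(γ−1) = 438 × (15.6/67)^0.667 = 438 × 0.3785 = 165.8 K.
W_by = nCᵥ(T₁ − T₂) = (1.69)(12.47)(438 − 165.8) = 5738 J.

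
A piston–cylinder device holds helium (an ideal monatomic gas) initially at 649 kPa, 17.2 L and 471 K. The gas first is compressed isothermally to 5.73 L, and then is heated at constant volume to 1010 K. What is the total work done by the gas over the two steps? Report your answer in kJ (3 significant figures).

W_total ≈ -12.3 kJ

Step 1 (isothermal): W = P₁V₁ ln(V₂/V₁) = (11163) ln(5.73/17.2) = -12270 J.
Step 2 (isochoric): W = 0 (constant volume).
W_total = -12270 + 0 = -12270 J.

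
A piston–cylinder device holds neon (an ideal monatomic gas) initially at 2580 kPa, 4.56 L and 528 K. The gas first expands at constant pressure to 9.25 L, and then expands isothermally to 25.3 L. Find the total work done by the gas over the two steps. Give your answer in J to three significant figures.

W_total ≈ 36100 J

Step 1 (isobaric): W = PΔV = (2580 kPa)(9.25 − 4.56 L) = 12100 J.
After step 1: P = 2580 kPa, V = 9.25 L, T = 1071 K.
Step 2 (isothermal): W = P₁V₁ ln(V₂/V₁) = (23865) ln(25.3/9.25) = 24013 J.
W_total = 12100 + 24013 = 36113 J.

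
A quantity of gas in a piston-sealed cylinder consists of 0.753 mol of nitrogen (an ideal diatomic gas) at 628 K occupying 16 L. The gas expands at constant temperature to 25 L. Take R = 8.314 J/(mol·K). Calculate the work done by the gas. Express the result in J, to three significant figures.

W ≈ 1750 J

Isothermal: W = nRT ln(V₂/V₁).
W = (0.753)(8.314)(628) × ln(25/16)
  = 3932 × 0.4463
W_by_gas = 1755 J.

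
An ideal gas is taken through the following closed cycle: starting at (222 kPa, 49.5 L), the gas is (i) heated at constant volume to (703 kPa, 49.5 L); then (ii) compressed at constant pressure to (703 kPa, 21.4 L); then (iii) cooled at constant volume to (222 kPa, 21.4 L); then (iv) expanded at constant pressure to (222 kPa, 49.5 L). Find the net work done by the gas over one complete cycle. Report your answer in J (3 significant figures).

Constant-volume legs do no work.
W(ii) = (703)(21.4 − 49.5) = -19754 J; W(iv) = (222)(49.5 − 21.4) = 6238 J.
W_net = -19754 + 6238 = -13516 J (the counter-clockwise enclosed area).

W_net ≈ -13500 J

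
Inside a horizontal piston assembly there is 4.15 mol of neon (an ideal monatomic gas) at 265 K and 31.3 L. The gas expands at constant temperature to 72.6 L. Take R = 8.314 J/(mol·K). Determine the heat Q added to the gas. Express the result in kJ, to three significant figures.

Isothermal ⇒ ΔU = 0, so Q = W = nRT ln(V₂/V₁).
Q = (4.15)(8.314)(265) ln(72.6/31.3) = 9143 × 0.8413 = 7693 J.

Q ≈ 7.69 kJ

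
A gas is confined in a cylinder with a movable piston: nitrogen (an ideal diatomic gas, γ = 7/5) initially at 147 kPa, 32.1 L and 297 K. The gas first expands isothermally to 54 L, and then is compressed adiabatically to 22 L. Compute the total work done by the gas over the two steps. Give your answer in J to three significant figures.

Step 1 (isothermal): W = P₁V₁ ln(V₂/V₁) = (4719) ln(54/32.1) = 2454 J.
After step 1: P = 87.38 kPa, V = 54 L, T = 297 K.
Step 2 (adiabatic): W = (P₁V₁ − P₂V₂)/(γ−1) = (4719 − 6758)/0.4 = -5098 J.
W_total = 2454 − 5098 = -2644 J.

W_total ≈ -2640 J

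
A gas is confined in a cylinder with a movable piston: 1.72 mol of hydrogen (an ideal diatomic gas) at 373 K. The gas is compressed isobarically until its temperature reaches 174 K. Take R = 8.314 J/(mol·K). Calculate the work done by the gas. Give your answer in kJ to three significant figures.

Isobaric: W = P ΔV = nR ΔT.
W = (1.72)(8.314)(174 − 373) = -2846 J.

W ≈ -2.85 kJ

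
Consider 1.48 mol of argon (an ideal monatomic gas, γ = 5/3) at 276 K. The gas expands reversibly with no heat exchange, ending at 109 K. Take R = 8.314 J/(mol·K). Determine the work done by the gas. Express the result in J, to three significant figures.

W ≈ 3080 J

Adiabatic ⇒ Q = 0, so W_by = −ΔU = nCᵥ(T₁ − T₂).
Cᵥ = 3R/2 = 12.47 J/(mol·K).
W = (1.48)(12.47)(276 − 109) = 3082 J.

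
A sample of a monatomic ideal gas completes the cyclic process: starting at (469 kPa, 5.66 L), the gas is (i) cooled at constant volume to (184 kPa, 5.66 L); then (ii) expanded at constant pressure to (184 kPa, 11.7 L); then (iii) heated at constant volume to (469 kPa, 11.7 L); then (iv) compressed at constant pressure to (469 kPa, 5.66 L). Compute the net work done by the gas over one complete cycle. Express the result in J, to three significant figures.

Constant-volume legs do no work.
W(ii) = (184)(11.7 − 5.66) = 1111 J; W(iv) = (469)(5.66 − 11.7) = -2833 J.
W_net = 1111 − 2833 = -1721 J (the counter-clockwise enclosed area).

W_net ≈ -1720 J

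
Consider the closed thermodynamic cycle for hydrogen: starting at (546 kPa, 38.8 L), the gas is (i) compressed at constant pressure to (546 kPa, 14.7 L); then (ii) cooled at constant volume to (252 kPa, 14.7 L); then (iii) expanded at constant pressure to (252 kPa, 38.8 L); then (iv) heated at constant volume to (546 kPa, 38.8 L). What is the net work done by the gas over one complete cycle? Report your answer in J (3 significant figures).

Constant-volume legs do no work.
W(i) = (546)(14.7 − 38.8) = -13159 J; W(iii) = (252)(38.8 − 14.7) = 6073 J.
W_net = -13159 + 6073 = -7085 J (the counter-clockwise enclosed area).

W_net ≈ -7090 J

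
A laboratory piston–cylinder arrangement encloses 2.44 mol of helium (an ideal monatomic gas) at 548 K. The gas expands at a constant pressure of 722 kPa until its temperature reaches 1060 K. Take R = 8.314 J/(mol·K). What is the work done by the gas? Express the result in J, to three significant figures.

W ≈ 10400 J

Isobaric: W = P ΔV = nR ΔT.
W = (2.44)(8.314)(1060 − 548) = 10387 J.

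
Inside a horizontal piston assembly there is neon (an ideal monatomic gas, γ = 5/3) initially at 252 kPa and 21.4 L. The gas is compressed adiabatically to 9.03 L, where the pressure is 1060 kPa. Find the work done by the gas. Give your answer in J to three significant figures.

W ≈ -6270 J

Adiabatic: W = (P₁V₁ − P₂V₂)/(γ − 1) with γ = 5/3.
P₁V₁ = 5393 J, P₂V₂ = 9572 J.
W = (5393 − 9572) / 0.6667 = -6268 J.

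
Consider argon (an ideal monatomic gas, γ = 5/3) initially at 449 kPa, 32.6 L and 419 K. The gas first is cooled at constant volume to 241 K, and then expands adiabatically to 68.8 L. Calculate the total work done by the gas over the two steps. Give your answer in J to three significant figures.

W_total ≈ 4950 J

Step 1 (isochoric): W = 0 (constant volume).
After step 1: P = 258.3 kPa (V unchanged).
Step 2 (adiabatic): W = (P₁V₁ − P₂V₂)/(γ−1) = (8419 − 5117)/0.667 = 4953 J.
W_total = 0 + 4953 = 4953 J.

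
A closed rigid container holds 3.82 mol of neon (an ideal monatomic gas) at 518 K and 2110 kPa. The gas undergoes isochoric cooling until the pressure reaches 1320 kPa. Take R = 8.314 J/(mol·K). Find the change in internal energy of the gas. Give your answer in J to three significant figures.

Constant volume ⇒ W = 0, so Q = ΔU = nCᵥΔT with Cᵥ = 3R/2 = 12.47 J/(mol·K).
At constant V, T₂/T₁ = P₂/P₁ ⇒ ΔT = T₁(P₂/P₁ − 1) = 518·(1320/2110 − 1) = -193.9 K.
ΔU = (3.82)(12.47)(-193.9) = -9239 J.

ΔU ≈ -9240 J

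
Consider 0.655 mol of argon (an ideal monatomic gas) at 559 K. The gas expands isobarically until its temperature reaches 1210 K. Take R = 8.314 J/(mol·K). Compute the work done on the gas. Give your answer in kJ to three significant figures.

Isobaric: W = P ΔV = nR ΔT.
W = (0.655)(8.314)(1210 − 559) = 3545 J.
Work on gas = −W_by = -3545 J.

W ≈ -3.55 kJ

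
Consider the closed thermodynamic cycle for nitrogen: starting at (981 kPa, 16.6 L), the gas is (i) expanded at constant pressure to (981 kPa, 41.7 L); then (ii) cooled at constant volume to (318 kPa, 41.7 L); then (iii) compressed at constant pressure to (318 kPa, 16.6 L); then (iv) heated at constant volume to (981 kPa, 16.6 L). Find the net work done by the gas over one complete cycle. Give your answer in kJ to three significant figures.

Constant-volume legs do no work.
W(i) = (981)(41.7 − 16.6) = 24623 J; W(iii) = (318)(16.6 − 41.7) = -7982 J.
W_net = 24623 − 7982 = 16641 J (the clockwise enclosed area).

W_net ≈ 16.6 kJ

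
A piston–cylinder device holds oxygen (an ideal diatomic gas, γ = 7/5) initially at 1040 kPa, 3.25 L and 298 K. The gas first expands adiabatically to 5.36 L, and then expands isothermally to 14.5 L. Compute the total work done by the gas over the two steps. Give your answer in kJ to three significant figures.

W_total ≈ 4.29 kJ

Step 1 (adiabatic): W = (P₁V₁ − P₂V₂)/(γ−1) = (3380 − 2767)/0.4 = 1533 J.
After step 1: P = 516.2 kPa, V = 5.36 L, T = 244 K.
Step 2 (isothermal): W = P₁V₁ ln(V₂/V₁) = (2767) ln(14.5/5.36) = 2754 J.
W_total = 1533 + 2754 = 4286 J.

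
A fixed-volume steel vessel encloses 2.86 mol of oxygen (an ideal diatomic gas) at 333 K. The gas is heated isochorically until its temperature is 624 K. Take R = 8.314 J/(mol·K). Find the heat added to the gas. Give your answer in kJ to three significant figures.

Q ≈ 17.3 kJ

Constant volume ⇒ W = 0, so Q = ΔU = nCᵥΔT with Cᵥ = 5R/2 = 20.79 J/(mol·K).
ΔU = (2.86)(20.79)(624 − 333) = 17299 J.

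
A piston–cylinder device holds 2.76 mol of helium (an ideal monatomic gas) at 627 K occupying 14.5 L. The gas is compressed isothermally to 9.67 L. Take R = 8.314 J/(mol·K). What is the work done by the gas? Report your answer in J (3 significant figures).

W ≈ -5830 J

Isothermal: W = nRT ln(V₂/V₁).
W = (2.76)(8.314)(627) × ln(9.67/14.5)
  = 14388 × -0.4051
W_by_gas = -5829 J.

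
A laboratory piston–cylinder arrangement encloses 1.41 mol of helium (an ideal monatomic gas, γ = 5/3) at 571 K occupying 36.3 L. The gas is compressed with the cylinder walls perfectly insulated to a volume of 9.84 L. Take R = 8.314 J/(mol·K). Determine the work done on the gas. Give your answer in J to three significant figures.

Adiabatic: TV^(γ−1) = const with γ = 5/3.
T₂ = T₁ (V₁/V₂)^(γ−1) = 571 × (36.3/9.84)^0.667 = 571 × 2.387 = 1363 K.
W_by = nCᵥ(T₁ − T₂) = (1.41)(12.47)(571 − 1363) = -13931 J.
Work on gas = −W_by = 13931 J.

W ≈ 13900 J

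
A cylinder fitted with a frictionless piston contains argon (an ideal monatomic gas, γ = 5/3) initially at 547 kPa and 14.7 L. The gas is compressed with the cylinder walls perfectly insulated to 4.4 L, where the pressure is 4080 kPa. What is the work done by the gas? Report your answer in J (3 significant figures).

W ≈ -14900 J

Adiabatic: W = (P₁V₁ − P₂V₂)/(γ − 1) with γ = 5/3.
P₁V₁ = 8041 J, P₂V₂ = 17952 J.
W = (8041 − 17952) / 0.6667 = -14867 J.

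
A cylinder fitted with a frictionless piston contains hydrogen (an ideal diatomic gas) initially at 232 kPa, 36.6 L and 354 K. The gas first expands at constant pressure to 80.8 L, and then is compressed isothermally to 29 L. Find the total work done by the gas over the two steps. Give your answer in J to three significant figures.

W_total ≈ -8950 J

Step 1 (isobaric): W = PΔV = (232 kPa)(80.8 − 36.6 L) = 10254 J.
After step 1: P = 232 kPa, V = 80.8 L, T = 781.5 K.
Step 2 (isothermal): W = P₁V₁ ln(V₂/V₁) = (18746) ln(29/80.8) = -19208 J.
W_total = 10254 − 19208 = -8954 J.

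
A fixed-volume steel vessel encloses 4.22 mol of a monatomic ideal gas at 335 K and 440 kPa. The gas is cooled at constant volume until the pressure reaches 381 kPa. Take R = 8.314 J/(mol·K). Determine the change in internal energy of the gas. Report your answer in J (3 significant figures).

Constant volume ⇒ W = 0, so Q = ΔU = nCᵥΔT with Cᵥ = 3R/2 = 12.47 J/(mol·K).
At constant V, T₂/T₁ = P₂/P₁ ⇒ ΔT = T₁(P₂/P₁ − 1) = 335·(381/440 − 1) = -44.92 K.
ΔU = (4.22)(12.47)(-44.92) = -2364 J.

ΔU ≈ -2360 J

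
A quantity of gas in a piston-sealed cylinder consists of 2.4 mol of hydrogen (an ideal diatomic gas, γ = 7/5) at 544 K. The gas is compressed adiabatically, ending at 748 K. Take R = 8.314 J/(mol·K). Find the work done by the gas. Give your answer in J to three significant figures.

W ≈ -10200 J

Adiabatic ⇒ Q = 0, so W_by = −ΔU = nCᵥ(T₁ − T₂).
Cᵥ = 5R/2 = 20.79 J/(mol·K).
W = (2.4)(20.79)(544 − 748) = -10176 J.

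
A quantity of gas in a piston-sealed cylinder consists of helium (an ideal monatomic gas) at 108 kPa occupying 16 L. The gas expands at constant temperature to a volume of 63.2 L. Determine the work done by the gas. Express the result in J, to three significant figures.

W ≈ 2370 J

Isothermal: W = nRT ln(V₂/V₁) = P₁V₁ ln(V₂/V₁).
P₁V₁ = (108 kPa)(16 L) = 1728 J.
W = 1728 × ln(63.2/16) = 1728 × 1.374
W_by_gas = 2374 J.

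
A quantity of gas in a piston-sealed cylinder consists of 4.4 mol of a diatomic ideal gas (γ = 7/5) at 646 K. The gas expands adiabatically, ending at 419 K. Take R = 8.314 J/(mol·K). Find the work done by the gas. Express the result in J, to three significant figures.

W ≈ 20800 J

Adiabatic ⇒ Q = 0, so W_by = −ΔU = nCᵥ(T₁ − T₂).
Cᵥ = 5R/2 = 20.79 J/(mol·K).
W = (4.4)(20.79)(646 − 419) = 20760 J.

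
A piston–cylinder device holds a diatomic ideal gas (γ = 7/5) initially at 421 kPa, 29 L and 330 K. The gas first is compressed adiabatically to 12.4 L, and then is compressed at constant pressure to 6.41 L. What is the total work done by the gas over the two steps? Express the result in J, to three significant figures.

W_total ≈ -20600 J

Step 1 (adiabatic): W = (P₁V₁ − P₂V₂)/(γ−1) = (12209 − 17150)/0.4 = -12353 J.
After step 1: P = 1383 kPa, V = 12.4 L, T = 463.6 K.
Step 2 (isobaric): W = PΔV = (1383 kPa)(6.41 − 12.4 L) = -8285 J.
W_total = -12353 − 8285 = -20638 J.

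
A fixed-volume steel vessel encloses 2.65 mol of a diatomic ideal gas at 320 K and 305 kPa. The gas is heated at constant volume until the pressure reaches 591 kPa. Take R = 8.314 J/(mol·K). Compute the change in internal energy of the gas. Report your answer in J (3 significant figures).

Constant volume ⇒ W = 0, so Q = ΔU = nCᵥΔT with Cᵥ = 5R/2 = 20.79 J/(mol·K).
At constant V, T₂/T₁ = P₂/P₁ ⇒ ΔT = T₁(P₂/P₁ − 1) = 320·(591/305 − 1) = 300.1 K.
ΔU = (2.65)(20.79)(300.1) = 16528 J.

ΔU ≈ 16500 J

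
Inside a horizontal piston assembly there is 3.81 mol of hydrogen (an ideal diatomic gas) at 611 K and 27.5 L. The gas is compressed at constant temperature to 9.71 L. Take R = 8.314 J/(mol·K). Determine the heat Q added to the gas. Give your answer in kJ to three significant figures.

Q ≈ -20.1 kJ

Isothermal ⇒ ΔU = 0, so Q = W = nRT ln(V₂/V₁).
Q = (3.81)(8.314)(611) ln(9.71/27.5) = 19354 × -1.041 = -20148 J.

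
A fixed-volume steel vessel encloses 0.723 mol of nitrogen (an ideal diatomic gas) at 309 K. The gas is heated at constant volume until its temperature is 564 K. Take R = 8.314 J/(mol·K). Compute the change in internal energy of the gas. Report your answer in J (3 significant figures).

Constant volume ⇒ W = 0, so Q = ΔU = nCᵥΔT with Cᵥ = 5R/2 = 20.79 J/(mol·K).
ΔU = (0.723)(20.79)(564 − 309) = 3832 J.

ΔU ≈ 3830 J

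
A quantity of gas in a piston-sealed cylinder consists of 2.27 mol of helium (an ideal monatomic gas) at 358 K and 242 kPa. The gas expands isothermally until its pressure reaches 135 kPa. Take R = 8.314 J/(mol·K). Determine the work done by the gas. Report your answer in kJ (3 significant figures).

Isothermal process: W = nRT ln(V₂/V₁) = nRT ln(P₁/P₂).
W = (2.27)(8.314)(358) × ln(242/135)
  = 6756 × ln(1.793) = 6756 × 0.5837
W_by_gas = 3943 J.

W ≈ 3.94 kJ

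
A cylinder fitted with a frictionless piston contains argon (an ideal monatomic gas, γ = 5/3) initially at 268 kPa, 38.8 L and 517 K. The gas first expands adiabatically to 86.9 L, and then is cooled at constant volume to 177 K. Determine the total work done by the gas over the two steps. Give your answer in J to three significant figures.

W_total ≈ 6490 J

Step 1 (adiabatic): W = (P₁V₁ − P₂V₂)/(γ−1) = (10398 − 6074)/0.667 = 6486 J.
Step 2 (isochoric): W = 0 (constant volume).
W_total = 6486 + 0 = 6486 J.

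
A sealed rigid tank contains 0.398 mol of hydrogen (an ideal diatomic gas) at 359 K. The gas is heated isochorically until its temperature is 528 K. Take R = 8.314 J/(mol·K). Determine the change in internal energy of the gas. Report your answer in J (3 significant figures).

Constant volume ⇒ W = 0, so Q = ΔU = nCᵥΔT with Cᵥ = 5R/2 = 20.79 J/(mol·K).
ΔU = (0.398)(20.79)(528 − 359) = 1398 J.

ΔU ≈ 1400 J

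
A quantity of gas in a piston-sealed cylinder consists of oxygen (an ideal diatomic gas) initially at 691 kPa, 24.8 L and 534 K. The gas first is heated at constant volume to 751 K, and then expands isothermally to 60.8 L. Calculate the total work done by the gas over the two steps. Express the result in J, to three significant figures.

W_total ≈ 21600 J

Step 1 (isochoric): W = 0 (constant volume).
After step 1: P = 971.8 kPa (V unchanged).
Step 2 (isothermal): W = P₁V₁ ln(V₂/V₁) = (24101) ln(60.8/24.8) = 21612 J.
W_total = 0 + 21612 = 21612 J.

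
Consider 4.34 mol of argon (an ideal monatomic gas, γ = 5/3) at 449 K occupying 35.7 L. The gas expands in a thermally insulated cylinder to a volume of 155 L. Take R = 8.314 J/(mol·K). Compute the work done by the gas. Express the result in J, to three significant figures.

W ≈ 15200 J

Adiabatic: TV^(γ−1) = const with γ = 5/3.
T₂ = T₁ (V₁/V₂)^(γ−1) = 449 × (35.7/155)^0.667 = 449 × 0.3757 = 168.7 K.
W_by = nCᵥ(T₁ − T₂) = (4.34)(12.47)(449 − 168.7) = 15171 J.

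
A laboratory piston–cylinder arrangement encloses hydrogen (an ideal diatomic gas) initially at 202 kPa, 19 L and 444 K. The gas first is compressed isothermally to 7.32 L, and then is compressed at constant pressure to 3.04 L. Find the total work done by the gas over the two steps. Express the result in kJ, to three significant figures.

W_total ≈ -5.90 kJ

Step 1 (isothermal): W = P₁V₁ ln(V₂/V₁) = (3838) ln(7.32/19) = -3661 J.
After step 1: P = 524.3 kPa, V = 7.32 L, T = 444 K.
Step 2 (isobaric): W = PΔV = (524.3 kPa)(3.04 − 7.32 L) = -2244 J.
W_total = -3661 − 2244 = -5905 J.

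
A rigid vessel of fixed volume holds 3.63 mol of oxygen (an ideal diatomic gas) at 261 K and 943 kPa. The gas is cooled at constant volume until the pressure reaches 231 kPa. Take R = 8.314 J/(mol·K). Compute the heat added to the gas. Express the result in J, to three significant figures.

Q ≈ -14900 J

Constant volume ⇒ W = 0, so Q = ΔU = nCᵥΔT with Cᵥ = 5R/2 = 20.79 J/(mol·K).
At constant V, T₂/T₁ = P₂/P₁ ⇒ ΔT = T₁(P₂/P₁ − 1) = 261·(231/943 − 1) = -197.1 K.
ΔU = (3.63)(20.79)(-197.1) = -14868 J.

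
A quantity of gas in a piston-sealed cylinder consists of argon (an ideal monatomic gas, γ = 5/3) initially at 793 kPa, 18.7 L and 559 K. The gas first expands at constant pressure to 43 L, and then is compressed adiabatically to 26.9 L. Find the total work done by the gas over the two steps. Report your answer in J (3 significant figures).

Step 1 (isobaric): W = PΔV = (793 kPa)(43 − 18.7 L) = 19270 J.
After step 1: P = 793 kPa, V = 43 L, T = 1285 K.
Step 2 (adiabatic): W = (P₁V₁ − P₂V₂)/(γ−1) = (34099 − 46618)/0.667 = -18778 J.
W_total = 19270 − 18778 = 491.6 J.

W_total ≈ 492 J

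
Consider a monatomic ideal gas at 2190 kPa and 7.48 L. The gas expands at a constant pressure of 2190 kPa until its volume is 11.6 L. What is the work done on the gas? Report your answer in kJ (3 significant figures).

W ≈ -9.02 kJ

Isobaric: W = P ΔV.
W = (2190 kPa)(11.6 − 7.48 L) = (2190)(4.12) = 9023 J.
Work on gas = −W_by = -9023 J.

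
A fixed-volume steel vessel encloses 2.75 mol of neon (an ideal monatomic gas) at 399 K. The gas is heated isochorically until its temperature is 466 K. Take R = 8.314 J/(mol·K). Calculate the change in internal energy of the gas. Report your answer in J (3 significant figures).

ΔU ≈ 2300 J

Constant volume ⇒ W = 0, so Q = ΔU = nCᵥΔT with Cᵥ = 3R/2 = 12.47 J/(mol·K).
ΔU = (2.75)(12.47)(466 − 399) = 2298 J.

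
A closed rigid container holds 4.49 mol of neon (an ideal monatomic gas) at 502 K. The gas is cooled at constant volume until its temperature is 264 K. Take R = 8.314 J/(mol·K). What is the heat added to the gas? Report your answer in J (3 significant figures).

Q ≈ -13300 J

Constant volume ⇒ W = 0, so Q = ΔU = nCᵥΔT with Cᵥ = 3R/2 = 12.47 J/(mol·K).
ΔU = (4.49)(12.47)(264 − 502) = -13327 J.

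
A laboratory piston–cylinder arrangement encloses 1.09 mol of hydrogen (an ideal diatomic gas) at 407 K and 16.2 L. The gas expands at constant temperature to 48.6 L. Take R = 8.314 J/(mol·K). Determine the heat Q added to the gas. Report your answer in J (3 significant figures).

Isothermal ⇒ ΔU = 0, so Q = W = nRT ln(V₂/V₁).
Q = (1.09)(8.314)(407) ln(48.6/16.2) = 3688 × 1.099 = 4052 J.

Q ≈ 4050 J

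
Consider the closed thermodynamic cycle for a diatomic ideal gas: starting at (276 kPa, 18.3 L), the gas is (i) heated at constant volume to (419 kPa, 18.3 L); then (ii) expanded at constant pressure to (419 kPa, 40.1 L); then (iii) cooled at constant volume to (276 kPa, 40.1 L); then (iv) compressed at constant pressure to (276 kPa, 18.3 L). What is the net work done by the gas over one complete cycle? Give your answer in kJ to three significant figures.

Constant-volume legs do no work.
W(ii) = (419)(40.1 − 18.3) = 9134 J; W(iv) = (276)(18.3 − 40.1) = -6017 J.
W_net = 9134 − 6017 = 3117 J (the clockwise enclosed area).

W_net ≈ 3.12 kJ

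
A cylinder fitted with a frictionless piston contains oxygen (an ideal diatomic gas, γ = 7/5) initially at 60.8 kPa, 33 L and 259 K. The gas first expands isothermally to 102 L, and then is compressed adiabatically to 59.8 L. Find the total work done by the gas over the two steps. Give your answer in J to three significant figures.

W_total ≈ 1070 J

Step 1 (isothermal): W = P₁V₁ ln(V₂/V₁) = (2006) ln(102/33) = 2264 J.
After step 1: P = 19.67 kPa, V = 102 L, T = 259 K.
Step 2 (adiabatic): W = (P₁V₁ − P₂V₂)/(γ−1) = (2006 − 2484)/0.4 = -1194 J.
W_total = 2264 − 1194 = 1070 J.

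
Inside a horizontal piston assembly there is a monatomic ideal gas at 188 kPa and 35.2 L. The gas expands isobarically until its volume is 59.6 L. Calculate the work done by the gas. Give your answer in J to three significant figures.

Isobaric: W = P ΔV.
W = (188 kPa)(59.6 − 35.2 L) = (188)(24.4) = 4587 J.

W ≈ 4590 J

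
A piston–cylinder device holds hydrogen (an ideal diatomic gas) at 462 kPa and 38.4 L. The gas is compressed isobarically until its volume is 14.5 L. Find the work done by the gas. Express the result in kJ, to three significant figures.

Isobaric: W = P ΔV.
W = (462 kPa)(14.5 − 38.4 L) = (462)(-23.9) = -11042 J.

W ≈ -11.0 kJ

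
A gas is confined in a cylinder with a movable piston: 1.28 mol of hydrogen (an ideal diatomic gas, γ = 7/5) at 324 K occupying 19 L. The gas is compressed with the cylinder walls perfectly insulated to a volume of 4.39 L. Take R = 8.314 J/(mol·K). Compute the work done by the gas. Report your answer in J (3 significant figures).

W ≈ -6870 J

Adiabatic: TV^(γ−1) = const with γ = 7/5.
T₂ = T₁ (V₁/V₂)^(γ−1) = 324 × (19/4.39)^0.4 = 324 × 1.797 = 582.2 K.
W_by = nCᵥ(T₁ − T₂) = (1.28)(20.79)(324 − 582.2) = -6869 J.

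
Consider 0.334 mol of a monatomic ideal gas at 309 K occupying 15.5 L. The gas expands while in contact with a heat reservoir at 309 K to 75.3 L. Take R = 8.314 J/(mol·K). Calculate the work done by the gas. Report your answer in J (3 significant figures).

W ≈ 1360 J

Isothermal: W = nRT ln(V₂/V₁).
W = (0.334)(8.314)(309) × ln(75.3/15.5)
  = 858.1 × 1.581
W_by_gas = 1356 J.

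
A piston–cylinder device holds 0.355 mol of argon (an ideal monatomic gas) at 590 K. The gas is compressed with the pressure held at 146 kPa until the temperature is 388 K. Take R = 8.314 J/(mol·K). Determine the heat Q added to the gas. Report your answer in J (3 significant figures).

Q ≈ -1490 J

Isobaric: W = nRΔT = (0.355)(8.314)(-202) = -596.2 J.
ΔU = nCᵥΔT with Cᵥ = 3R/2: ΔU = (0.355)(12.47)(-202) = -894.3 J.
Q = ΔU + W = -894.3 − 596.2 = -1490 J.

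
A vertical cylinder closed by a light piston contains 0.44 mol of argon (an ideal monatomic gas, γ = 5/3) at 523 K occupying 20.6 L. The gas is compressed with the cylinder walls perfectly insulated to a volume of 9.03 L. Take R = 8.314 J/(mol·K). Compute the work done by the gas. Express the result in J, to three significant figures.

Adiabatic: TV^(γ−1) = const with γ = 5/3.
T₂ = T₁ (V₁/V₂)^(γ−1) = 523 × (20.6/9.03)^0.667 = 523 × 1.733 = 906.3 K.
W_by = nCᵥ(T₁ − T₂) = (0.44)(12.47)(523 − 906.3) = -2103 J.

W ≈ -2100 J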